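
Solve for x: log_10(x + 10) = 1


Convert to exponential form: x + 10 = 10^1 = 10
x = 10 - 10 = 0
Check: log_10(0 + 10) = log_10(10) = log_10(10) = 1 ✓

x = 0


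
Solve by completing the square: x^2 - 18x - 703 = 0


Start: x^2 - 18x - 703 = 0
Move constant: x^2 - 18x = 703
Half of -18 is -9, squared is 81
Add 81 to both sides: x^2 - 18x + 81 = 784
(x - 9)^2 = 784
x - 9 = ±28
x = 9 + 28 = 37 or x = 9 - 28 = -19

x = -19, x = 37


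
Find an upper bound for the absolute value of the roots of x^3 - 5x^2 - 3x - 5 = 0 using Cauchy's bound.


Cauchy's bound: all roots r satisfy |r| <= 1 + max(|a_i/a_n|) for i = 0,...,n-1
where a_n is the leading coefficient.

Coefficients: [1, -5, -3, -5]
Leading coefficient a_n = 1
Ratios |a_i/a_n|: 5, 3, 5
Maximum ratio: 5
Cauchy's bound: |r| <= 1 + 5 = 6

Upper bound = 6


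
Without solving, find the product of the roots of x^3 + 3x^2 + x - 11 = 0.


By Vieta's formulas for x^3 + bx^2 + cx + d = 0:
  r1 + r2 + r3 = -b/a = -3
  r1*r2 + r1*r3 + r2*r3 = c/a = 1
  r1*r2*r3 = -d/a = 11


Product = 11


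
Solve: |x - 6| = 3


An absolute value equation |expr| = 3 gives two cases:
Case 1: x - 6 = 3
  x = 9, so x = 9
Case 2: x - 6 = -3
  x = 3, so x = 3

x = 3, x = 9


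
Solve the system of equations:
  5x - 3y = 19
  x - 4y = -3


Using Cramer's rule:
Determinant D = (5)(-4) - (1)(-3) = -20 + 3 = -17
Dx = (19)(-4) - (-3)(-3) = -76 - 9 = -85
Dy = (5)(-3) - (1)(19) = -15 - 19 = -34
x = Dx/D = -85/-17 = 5
y = Dy/D = -34/-17 = 2

x = 5, y = 2


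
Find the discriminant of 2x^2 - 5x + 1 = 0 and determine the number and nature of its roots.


For ax^2 + bx + c = 0, discriminant D = b^2 - 4ac
Here a = 2, b = -5, c = 1
D = (-5)^2 - 4(2)(1) = 25 - 8 = 17

D = 17 > 0 but not a perfect square
The equation has 2 distinct real irrational roots.

Discriminant = 17, 2 distinct real irrational roots


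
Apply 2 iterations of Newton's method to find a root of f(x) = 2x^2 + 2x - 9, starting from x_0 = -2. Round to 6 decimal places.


Newton's method: x_(n+1) = x_n - f(x_n)/f'(x_n)
f(x) = 2x^2 + 2x - 9
f'(x) = 4x + 2

Iteration 1:
  f(-2.000000) = -5.000000
  f'(-2.000000) = -6.000000
  x_1 = -2.000000 - (-5.000000)/(-6.000000) = -2.833333

Iteration 2:
  f(-2.833333) = 1.388889
  f'(-2.833333) = -9.333333
  x_2 = -2.833333 - (1.388889)/(-9.333333) = -2.684524

x_2 = -2.684524


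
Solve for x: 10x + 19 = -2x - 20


Starting with: 10x + 19 = -2x - 20
Move all x terms to left: (10 + 2)x = -20 - 19
Simplify: 12x = -39
Divide both sides by 12: x = -13/4

x = -13/4


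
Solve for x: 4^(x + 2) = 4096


Express both sides with the same base.
4096 = 4^6
Since the bases match, equate exponents: x + 2 = 6
So x = 6 - (2) = 4

x = 4


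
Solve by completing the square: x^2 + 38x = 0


Start: x^2 + 38x + 0 = 0
Move constant: x^2 + 38x = 0
Half of 38 is 19, squared is 361
Add 361 to both sides: x^2 + 38x + 361 = 361
(x + 19)^2 = 361
x + 19 = ±19
x = -19 + 19 = 0 or x = -19 - 19 = -38

x = -38, x = 0


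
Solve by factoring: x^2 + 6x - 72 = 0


We need two numbers that multiply to -72 and add to 6.
Those numbers are 12 and -6 (since 12 * (-6) = -72 and 12 + (-6) = 6).
So x^2 + 6x - 72 = (x + 12)(x - 6) = 0
Setting each factor to zero: x = -12 or x = 6

x = -12, x = 6


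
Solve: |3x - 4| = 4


An absolute value equation |expr| = 4 gives two cases:
Case 1: 3x - 4 = 4
  3x = 8, so x = 8/3
Case 2: 3x - 4 = -4
  3x = 0, so x = 0

x = 0, x = 8/3


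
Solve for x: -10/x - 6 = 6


Subtract -6 from both sides: -10/x = 12
Multiply both sides by x: -10 = 12 * x
Divide by 12: x = -5/6

x = -5/6


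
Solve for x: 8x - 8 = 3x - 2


Starting with: 8x - 8 = 3x - 2
Move all x terms to left: (8 - 3)x = -2 + 8
Simplify: 5x = 6
Divide both sides by 5: x = 6/5

x = 6/5


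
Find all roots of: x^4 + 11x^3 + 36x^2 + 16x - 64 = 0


Let p(x) = x^4 + 11x^3 + 36x^2 + 16x - 64. By the rational root theorem (leading coefficient 1), any rational root is an integer divisor of 64: try ±1, ±2, ... in turn.
Test x = 1: value = 0 ✓, so (x - 1) is a factor.
Synthetic division by (x - 1): bring down 1; 1(1) + 11 = 12; 12(1) + 36 = 48; 48(1) + 16 = 64; 64(1) - 64 = 0 → quotient x^3 + 12x^2 + 48x + 64, remainder 0.
Continue with the quotient x^3 + 12x^2 + 48x + 64 (candidates must divide 64; re-test x = 1 first in case it repeats).
Test x = 1: value = 125 ≠ 0.
Test x = -1: value = 27 ≠ 0.
Test x = 2: value = 216 ≠ 0.
Test x = -2: value = 8 ≠ 0.
Test x = 4: value = 512 ≠ 0.
Test x = -4: value = 0 ✓, so (x + 4) is a factor.
Synthetic division by (x + 4): bring down 1; 1(-4) + 12 = 8; 8(-4) + 48 = 16; 16(-4) + 64 = 0 → quotient x^2 + 8x + 16, remainder 0.
Solve the quadratic x^2 + 8x + 16 = 0: discriminant = 8^2 - 4(1)(16) = 64 - 64 = 0.
Discriminant = 0, so a double root: x = -8/2 = -4.
Collecting all roots found:

x = -4 (multiplicity 3), x = 1


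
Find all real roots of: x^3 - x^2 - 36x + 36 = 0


Let p(x) = x^3 - x^2 - 36x + 36. By the rational root theorem (leading coefficient 1), any rational root is an integer divisor of 36: try ±1, ±2, ... in turn.
Test x = 1: value = 0 ✓, so (x - 1) is a factor.
Synthetic division by (x - 1): bring down 1; 1(1) - 1 = 0; 0(1) - 36 = -36; (-36)(1) + 36 = 0 → quotient x^2 - 36, remainder 0.
Solve the quadratic x^2 - 36 = 0: discriminant = 0^2 - 4(1)(-36) = 0 + 144 = 144.
sqrt(144) = 12, so x = (0 ± 12)/2: x = 6 or x = -6.

x = -6, x = 1, x = 6


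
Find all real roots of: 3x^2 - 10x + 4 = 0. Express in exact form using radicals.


Using the quadratic formula: x = (-b ± sqrt(b^2 - 4ac)) / (2a)
Here a = 3, b = -10, c = 4
Discriminant = b^2 - 4ac = (-10)^2 - 4(3)(4) = 100 - 48 = 52
Since discriminant = 52 > 0, there are two real roots.
x = (10 ± 2*sqrt(13)) / 6
Simplifying: x = (5 ± sqrt(13)) / 3
Numerically: x ≈ 2.8685 or x ≈ 0.4648

x = (5 + sqrt(13)) / 3 or x = (5 - sqrt(13)) / 3


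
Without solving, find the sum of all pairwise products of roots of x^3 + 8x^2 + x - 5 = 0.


By Vieta's formulas for x^3 + bx^2 + cx + d = 0:
  r1 + r2 + r3 = -b/a = -8
  r1*r2 + r1*r3 + r2*r3 = c/a = 1
  r1*r2*r3 = -d/a = 5


Sum of pairwise products = 1


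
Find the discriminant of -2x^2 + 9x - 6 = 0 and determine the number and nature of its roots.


For ax^2 + bx + c = 0, discriminant D = b^2 - 4ac
Here a = -2, b = 9, c = -6
D = (9)^2 - 4(-2)(-6) = 81 - 48 = 33

D = 33 > 0 but not a perfect square
The equation has 2 distinct real irrational roots.

Discriminant = 33, 2 distinct real irrational roots


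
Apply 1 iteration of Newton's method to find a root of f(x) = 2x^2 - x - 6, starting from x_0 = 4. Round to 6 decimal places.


Newton's method: x_(n+1) = x_n - f(x_n)/f'(x_n)
f(x) = 2x^2 - x - 6
f'(x) = 4x - 1

Iteration 1:
  f(4.000000) = 22.000000
  f'(4.000000) = 15.000000
  x_1 = 4.000000 - (22.000000)/(15.000000) = 2.533333

x_1 = 2.533333


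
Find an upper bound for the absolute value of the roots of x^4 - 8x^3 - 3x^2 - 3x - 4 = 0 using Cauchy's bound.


Cauchy's bound: all roots r satisfy |r| <= 1 + max(|a_i/a_n|) for i = 0,...,n-1
where a_n is the leading coefficient.

Coefficients: [1, -8, -3, -3, -4]
Leading coefficient a_n = 1
Ratios |a_i/a_n|: 8, 3, 3, 4
Maximum ratio: 8
Cauchy's bound: |r| <= 1 + 8 = 9

Upper bound = 9


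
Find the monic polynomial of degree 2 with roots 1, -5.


A monic polynomial with roots 1, -5 is:
p(x) = (x - 1)(x + 5)
After multiplying by (x - 1): x - 1
After multiplying by (x + 5): x^2 + 4x - 5

x^2 + 4x - 5


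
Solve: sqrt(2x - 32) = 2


Square both sides: 2x - 32 = 2^2 = 4
2x = 4 + 32 = 36
x = 18
Check: sqrt(2*18 - 32) = sqrt(4) = 2 ✓

x = 18


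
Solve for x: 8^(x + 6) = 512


Express both sides with the same base.
512 = 8^3
Since the bases match, equate exponents: x + 6 = 3
So x = 3 - (6) = -3

x = -3


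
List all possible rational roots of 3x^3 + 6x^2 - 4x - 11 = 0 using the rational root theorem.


Rational root theorem: possible roots are ±p/q where:
  p divides the constant term (-11): p ∈ {1, 11}
  q divides the leading coefficient (3): q ∈ {1, 3}

All possible rational roots: -11, -11/3, -1, -1/3, 1/3, 1, 11/3, 11

-11, -11/3, -1, -1/3, 1/3, 1, 11/3, 11


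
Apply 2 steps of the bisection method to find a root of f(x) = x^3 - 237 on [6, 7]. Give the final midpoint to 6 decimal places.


f(x) = x^3 - 237
f(6) = -21 < 0
f(7) = 106 > 0

Step 1: midpoint = (6.000000 + 7.000000)/2 = 6.500000
  f(6.500000) = 37.625000
  f(mid) > 0, so root is in [6.000000, 6.500000]

Step 2: midpoint = (6.000000 + 6.500000)/2 = 6.250000
  f(6.250000) = 7.140625
  f(mid) > 0, so root is in [6.000000, 6.250000]

midpoint = 6.250000


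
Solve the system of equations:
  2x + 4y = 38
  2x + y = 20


Using Cramer's rule:
Determinant D = (2)(1) - (2)(4) = 2 - 8 = -6
Dx = (38)(1) - (20)(4) = 38 - 80 = -42
Dy = (2)(20) - (2)(38) = 40 - 76 = -36
x = Dx/D = -42/-6 = 7
y = Dy/D = -36/-6 = 6

x = 7, y = 6


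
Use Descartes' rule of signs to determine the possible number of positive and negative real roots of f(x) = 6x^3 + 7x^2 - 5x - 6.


Descartes' rule of signs:

For positive roots, count sign changes in f(x) = 6x^3 + 7x^2 - 5x - 6:
Signs of coefficients: +, +, -, -
Number of sign changes: 1
Possible positive real roots: 1

For negative roots, examine f(-x) = -6x^3 + 7x^2 + 5x - 6:
Signs of coefficients: -, +, +, -
Number of sign changes: 2
Possible negative real roots: 2, 0

Positive roots: 1; Negative roots: 2 or 0


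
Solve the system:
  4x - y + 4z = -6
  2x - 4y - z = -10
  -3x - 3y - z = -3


Using Cramer's rule. Expand each determinant along the first row.
D  = 4*[(-4)*(-1) - (-1)*(-3)] - (-1)*[2*(-1) - (-1)*(-3)] + 4*[2*(-3) - (-4)*(-3)]
  = 4*(1) - (-1)*(-5) + 4*(-18) = -73
Dx = (-6)*[(-4)*(-1) - (-1)*(-3)] - (-1)*[(-10)*(-1) - (-1)*(-3)] + 4*[(-10)*(-3) - (-4)*(-3)]
  = (-6)*(1) - (-1)*(7) + 4*(18) = 73
Dy = 4*[(-10)*(-1) - (-1)*(-3)] - (-6)*[2*(-1) - (-1)*(-3)] + 4*[2*(-3) - (-10)*(-3)]
  = 4*(7) - (-6)*(-5) + 4*(-36) = -146
Dz = 4*[(-4)*(-3) - (-10)*(-3)] - (-1)*[2*(-3) - (-10)*(-3)] + (-6)*[2*(-3) - (-4)*(-3)]
  = 4*(-18) - (-1)*(-36) + (-6)*(-18) = 0
x = Dx/D = 73/-73 = -1, y = Dy/D = -146/-73 = 2, z = Dz/D = 0/-73 = 0
Check eq1: (4)(-1) + (-1)(2) + (4)(0) = -6 = -6 ✓
Check eq2: (2)(-1) + (-4)(2) + (-1)(0) = -10 = -10 ✓
Check eq3: (-3)(-1) + (-3)(2) + (-1)(0) = -3 = -3 ✓

x = -1, y = 2, z = 0


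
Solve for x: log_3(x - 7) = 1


Convert to exponential form: x - 7 = 3^1 = 3
x = 3 + 7 = 10
Check: log_3(10 - 7) = log_3(3) = log_3(3) = 1 ✓

x = 10


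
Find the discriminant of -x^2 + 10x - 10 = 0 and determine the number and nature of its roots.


For ax^2 + bx + c = 0, discriminant D = b^2 - 4ac
Here a = -1, b = 10, c = -10
D = (10)^2 - 4(-1)(-10) = 100 - 40 = 60

D = 60 > 0 but not a perfect square
The equation has 2 distinct real irrational roots.

Discriminant = 60, 2 distinct real irrational roots


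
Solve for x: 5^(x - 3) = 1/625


Express both sides with the same base.
1/625 = 5^(-4)
Since the bases match, equate exponents: x - 3 = -4
So x = -4 - (-3) = -1

x = -1


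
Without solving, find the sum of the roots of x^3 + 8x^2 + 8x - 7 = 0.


By Vieta's formulas for x^3 + bx^2 + cx + d = 0:
  r1 + r2 + r3 = -b/a = -8
  r1*r2 + r1*r3 + r2*r3 = c/a = 8
  r1*r2*r3 = -d/a = 7


Sum = -8


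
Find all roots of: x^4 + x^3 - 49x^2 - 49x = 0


The constant term is 0, so x = 0 is a root. Factor out x:
  x^3 + x^2 - 49x - 49 = 0
Let p(x) = x^3 + x^2 - 49x - 49. By the rational root theorem (leading coefficient 1), any rational root is an integer divisor of 49: try ±1, ±2, ... in turn.
Test x = 1: value = -96 ≠ 0.
Test x = -1: value = 0 ✓, so (x + 1) is a factor.
Synthetic division by (x + 1): bring down 1; 1(-1) + 1 = 0; 0(-1) - 49 = -49; (-49)(-1) - 49 = 0 → quotient x^2 - 49, remainder 0.
Solve the quadratic x^2 - 49 = 0: discriminant = 0^2 - 4(1)(-49) = 0 + 196 = 196.
sqrt(196) = 14, so x = (0 ± 14)/2: x = 7 or x = -7.
Collecting all roots found:

x = -7, x = -1, x = 0, x = 7


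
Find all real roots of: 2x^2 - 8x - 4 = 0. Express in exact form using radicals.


Using the quadratic formula: x = (-b ± sqrt(b^2 - 4ac)) / (2a)
Here a = 2, b = -8, c = -4
Discriminant = b^2 - 4ac = (-8)^2 - 4(2)(-4) = 64 + 32 = 96
Since discriminant = 96 > 0, there are two real roots.
x = (8 ± 4*sqrt(6)) / 4
Simplifying: x = 2 ± sqrt(6)
Numerically: x ≈ 4.4495 or x ≈ -0.4495

x = 2 + sqrt(6) or x = 2 - sqrt(6)


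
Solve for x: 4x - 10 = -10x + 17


Starting with: 4x - 10 = -10x + 17
Move all x terms to left: (4 + 10)x = 17 + 10
Simplify: 14x = 27
Divide both sides by 14: x = 27/14

x = 27/14


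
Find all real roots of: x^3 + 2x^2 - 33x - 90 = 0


Let p(x) = x^3 + 2x^2 - 33x - 90. By the rational root theorem (leading coefficient 1), any rational root is an integer divisor of 90: try ±1, ±2, ... in turn.
Test x = 1: value = -120 ≠ 0.
Test x = -1: value = -56 ≠ 0.
Test x = 2: value = -140 ≠ 0.
Test x = -2: value = -24 ≠ 0.
Test x = 3: value = -144 ≠ 0.
Test x = -3: value = 0 ✓, so (x + 3) is a factor.
Synthetic division by (x + 3): bring down 1; 1(-3) + 2 = -1; (-1)(-3) - 33 = -30; (-30)(-3) - 90 = 0 → quotient x^2 - x - 30, remainder 0.
Solve the quadratic x^2 - x - 30 = 0: discriminant = (-1)^2 - 4(1)(-30) = 1 + 120 = 121.
sqrt(121) = 11, so x = (1 ± 11)/2: x = 6 or x = -5.

x = -5, x = -3, x = 6


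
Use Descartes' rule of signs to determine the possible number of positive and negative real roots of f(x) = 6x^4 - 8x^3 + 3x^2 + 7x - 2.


Descartes' rule of signs:

For positive roots, count sign changes in f(x) = 6x^4 - 8x^3 + 3x^2 + 7x - 2:
Signs of coefficients: +, -, +, +, -
Number of sign changes: 3
Possible positive real roots: 3, 1

For negative roots, examine f(-x) = 6x^4 + 8x^3 + 3x^2 - 7x - 2:
Signs of coefficients: +, +, +, -, -
Number of sign changes: 1
Possible negative real roots: 1

Positive roots: 3 or 1; Negative roots: 1


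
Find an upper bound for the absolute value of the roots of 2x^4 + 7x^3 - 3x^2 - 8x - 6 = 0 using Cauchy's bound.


Cauchy's bound: all roots r satisfy |r| <= 1 + max(|a_i/a_n|) for i = 0,...,n-1
where a_n is the leading coefficient.

Coefficients: [2, 7, -3, -8, -6]
Leading coefficient a_n = 2
Ratios |a_i/a_n|: 7/2, 3/2, 4, 3
Maximum ratio: 4
Cauchy's bound: |r| <= 1 + 4 = 5

Upper bound = 5


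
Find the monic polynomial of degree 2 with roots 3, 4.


A monic polynomial with roots 3, 4 is:
p(x) = (x - 3)(x - 4)
After multiplying by (x - 3): x - 3
After multiplying by (x - 4): x^2 - 7x + 12

x^2 - 7x + 12


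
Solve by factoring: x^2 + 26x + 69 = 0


We need two numbers that multiply to 69 and add to 26.
Those numbers are 3 and 23 (since 3 * 23 = 69 and 3 + 23 = 26).
So x^2 + 26x + 69 = (x + 3)(x + 23) = 0
Setting each factor to zero: x = -3 or x = -23

x = -23, x = -3


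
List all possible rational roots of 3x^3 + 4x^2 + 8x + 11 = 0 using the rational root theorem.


Rational root theorem: possible roots are ±p/q where:
  p divides the constant term (11): p ∈ {1, 11}
  q divides the leading coefficient (3): q ∈ {1, 3}

All possible rational roots: -11, -11/3, -1, -1/3, 1/3, 1, 11/3, 11

-11, -11/3, -1, -1/3, 1/3, 1, 11/3, 11


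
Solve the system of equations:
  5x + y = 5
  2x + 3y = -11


Using Cramer's rule:
Determinant D = (5)(3) - (2)(1) = 15 - 2 = 13
Dx = (5)(3) - (-11)(1) = 15 + 11 = 26
Dy = (5)(-11) - (2)(5) = -55 - 10 = -65
x = Dx/D = 26/13 = 2
y = Dy/D = -65/13 = -5

x = 2, y = -5


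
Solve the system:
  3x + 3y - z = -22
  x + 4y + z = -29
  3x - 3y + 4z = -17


Using Cramer's rule. Expand each determinant along the first row.
D  = 3*[4*4 - 1*(-3)] - 3*[1*4 - 1*3] + (-1)*[1*(-3) - 4*3]
  = 3*(19) - 3*(1) + (-1)*(-15) = 69
Dx = (-22)*[4*4 - 1*(-3)] - 3*[(-29)*4 - 1*(-17)] + (-1)*[(-29)*(-3) - 4*(-17)]
  = (-22)*(19) - 3*(-99) + (-1)*(155) = -276
Dy = 3*[(-29)*4 - 1*(-17)] - (-22)*[1*4 - 1*3] + (-1)*[1*(-17) - (-29)*3]
  = 3*(-99) - (-22)*(1) + (-1)*(70) = -345
Dz = 3*[4*(-17) - (-29)*(-3)] - 3*[1*(-17) - (-29)*3] + (-22)*[1*(-3) - 4*3]
  = 3*(-155) - 3*(70) + (-22)*(-15) = -345
x = Dx/D = -276/69 = -4, y = Dy/D = -345/69 = -5, z = Dz/D = -345/69 = -5
Check eq1: (3)(-4) + (3)(-5) + (-1)(-5) = -22 = -22 ✓
Check eq2: (1)(-4) + (4)(-5) + (1)(-5) = -29 = -29 ✓
Check eq3: (3)(-4) + (-3)(-5) + (4)(-5) = -17 = -17 ✓

x = -4, y = -5, z = -5


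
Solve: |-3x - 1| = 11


An absolute value equation |expr| = 11 gives two cases:
Case 1: -3x - 1 = 11
  -3x = 12, so x = -4
Case 2: -3x - 1 = -11
  -3x = -10, so x = 10/3

x = -4, x = 10/3


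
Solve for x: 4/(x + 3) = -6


Multiply both sides by (x + 3): 4 = -6(x + 3)
Distribute: 4 = -6x - 18
-6x = 4 + 18 = 22
x = -11/3

x = -11/3


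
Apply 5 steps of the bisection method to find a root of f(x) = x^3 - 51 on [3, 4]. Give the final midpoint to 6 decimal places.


f(x) = x^3 - 51
f(3) = -24 < 0
f(4) = 13 > 0

Step 1: midpoint = (3.000000 + 4.000000)/2 = 3.500000
  f(3.500000) = -8.125000
  f(mid) < 0, so root is in [3.500000, 4.000000]

Step 2: midpoint = (3.500000 + 4.000000)/2 = 3.750000
  f(3.750000) = 1.734375
  f(mid) > 0, so root is in [3.500000, 3.750000]

Step 3: midpoint = (3.500000 + 3.750000)/2 = 3.625000
  f(3.625000) = -3.365234
  f(mid) < 0, so root is in [3.625000, 3.750000]

Step 4: midpoint = (3.625000 + 3.750000)/2 = 3.687500
  f(3.687500) = -0.858643
  f(mid) < 0, so root is in [3.687500, 3.750000]

Step 5: midpoint = (3.687500 + 3.750000)/2 = 3.718750
  f(3.718750) = 0.426971
  f(mid) > 0, so root is in [3.687500, 3.718750]

midpoint = 3.718750


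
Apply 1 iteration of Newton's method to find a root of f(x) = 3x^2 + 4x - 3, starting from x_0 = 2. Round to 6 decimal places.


Newton's method: x_(n+1) = x_n - f(x_n)/f'(x_n)
f(x) = 3x^2 + 4x - 3
f'(x) = 6x + 4

Iteration 1:
  f(2.000000) = 17.000000
  f'(2.000000) = 16.000000
  x_1 = 2.000000 - (17.000000)/(16.000000) = 0.937500

x_1 = 0.937500


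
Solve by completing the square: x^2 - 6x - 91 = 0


Start: x^2 - 6x - 91 = 0
Move constant: x^2 - 6x = 91
Half of -6 is -3, squared is 9
Add 9 to both sides: x^2 - 6x + 9 = 100
(x - 3)^2 = 100
x - 3 = ±10
x = 3 + 10 = 13 or x = 3 - 10 = -7

x = -7, x = 13


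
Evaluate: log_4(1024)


We need the exponent such that 4^? = 1024
4^5 = 1024
Therefore log_4(1024) = 5

5


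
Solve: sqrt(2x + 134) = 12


Square both sides: 2x + 134 = 12^2 = 144
2x = 144 - 134 = 10
x = 5
Check: sqrt(2*5 + 134) = sqrt(144) = 12 ✓

x = 5


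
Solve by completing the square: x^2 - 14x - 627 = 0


Start: x^2 - 14x - 627 = 0
Move constant: x^2 - 14x = 627
Half of -14 is -7, squared is 49
Add 49 to both sides: x^2 - 14x + 49 = 676
(x - 7)^2 = 676
x - 7 = ±26
x = 7 + 26 = 33 or x = 7 - 26 = -19

x = -19, x = 33


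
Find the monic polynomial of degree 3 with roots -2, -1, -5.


A monic polynomial with roots -2, -1, -5 is:
p(x) = (x + 2)(x + 1)(x + 5)
After multiplying by (x + 2): x + 2
After multiplying by (x + 1): x^2 + 3x + 2
After multiplying by (x + 5): x^3 + 8x^2 + 17x + 10

x^3 + 8x^2 + 17x + 10


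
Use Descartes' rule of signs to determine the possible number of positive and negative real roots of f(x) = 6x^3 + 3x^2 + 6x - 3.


Descartes' rule of signs:

For positive roots, count sign changes in f(x) = 6x^3 + 3x^2 + 6x - 3:
Signs of coefficients: +, +, +, -
Number of sign changes: 1
Possible positive real roots: 1

For negative roots, examine f(-x) = -6x^3 + 3x^2 - 6x - 3:
Signs of coefficients: -, +, -, -
Number of sign changes: 2
Possible negative real roots: 2, 0

Positive roots: 1; Negative roots: 2 or 0


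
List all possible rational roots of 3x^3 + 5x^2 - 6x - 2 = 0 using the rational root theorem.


Rational root theorem: possible roots are ±p/q where:
  p divides the constant term (-2): p ∈ {1, 2}
  q divides the leading coefficient (3): q ∈ {1, 3}

All possible rational roots: -2, -1, -2/3, -1/3, 1/3, 2/3, 1, 2

-2, -1, -2/3, -1/3, 1/3, 2/3, 1, 2


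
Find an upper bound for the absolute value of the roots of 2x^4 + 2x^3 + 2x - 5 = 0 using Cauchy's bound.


Cauchy's bound: all roots r satisfy |r| <= 1 + max(|a_i/a_n|) for i = 0,...,n-1
where a_n is the leading coefficient.

Coefficients: [2, 2, 0, 2, -5]
Leading coefficient a_n = 2
Ratios |a_i/a_n|: 1, 0, 1, 5/2
Maximum ratio: 5/2
Cauchy's bound: |r| <= 1 + 5/2 = 7/2

Upper bound = 7/2


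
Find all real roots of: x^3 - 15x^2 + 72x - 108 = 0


Let p(x) = x^3 - 15x^2 + 72x - 108. By the rational root theorem (leading coefficient 1), any rational root is an integer divisor of 108: try ±1, ±2, ... in turn.
Test x = 1: value = -50 ≠ 0.
Test x = -1: value = -196 ≠ 0.
Test x = 2: value = -16 ≠ 0.
Test x = -2: value = -320 ≠ 0.
Test x = 3: value = 0 ✓, so (x - 3) is a factor.
Synthetic division by (x - 3): bring down 1; 1(3) - 15 = -12; (-12)(3) + 72 = 36; 36(3) - 108 = 0 → quotient x^2 - 12x + 36, remainder 0.
Solve the quadratic x^2 - 12x + 36 = 0: discriminant = (-12)^2 - 4(1)(36) = 144 - 144 = 0.
Discriminant = 0, so a double root: x = 12/2 = 6.

x = 3, x = 6 (multiplicity 2)


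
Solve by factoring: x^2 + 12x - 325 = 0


We need two numbers that multiply to -325 and add to 12.
Those numbers are -13 and 25 (since (-13) * 25 = -325 and (-13) + 25 = 12).
So x^2 + 12x - 325 = (x - 13)(x + 25) = 0
Setting each factor to zero: x = 13 or x = -25

x = -25, x = 13


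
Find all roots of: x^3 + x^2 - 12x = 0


The constant term is 0, so x = 0 is a root. Factor out x:
  x^2 + x - 12 = 0
Solve the quadratic x^2 + x - 12 = 0: discriminant = 1^2 - 4(1)(-12) = 1 + 48 = 49.
sqrt(49) = 7, so x = (-1 ± 7)/2: x = 3 or x = -4.
Collecting all roots found:

x = -4, x = 0, x = 3


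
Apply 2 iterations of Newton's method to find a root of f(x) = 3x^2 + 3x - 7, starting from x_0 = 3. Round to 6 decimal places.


Newton's method: x_(n+1) = x_n - f(x_n)/f'(x_n)
f(x) = 3x^2 + 3x - 7
f'(x) = 6x + 3

Iteration 1:
  f(3.000000) = 29.000000
  f'(3.000000) = 21.000000
  x_1 = 3.000000 - (29.000000)/(21.000000) = 1.619048

Iteration 2:
  f(1.619048) = 5.721088
  f'(1.619048) = 12.714286
  x_2 = 1.619048 - (5.721088)/(12.714286) = 1.169074

x_2 = 1.169074


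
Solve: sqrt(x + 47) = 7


Square both sides: x + 47 = 7^2 = 49
x = 49 - 47 = 2
x = 2
Check: sqrt(1*2 + 47) = sqrt(49) = 7 ✓

x = 2


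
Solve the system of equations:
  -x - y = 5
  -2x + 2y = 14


Using Cramer's rule:
Determinant D = (-1)(2) - (-2)(-1) = -2 - 2 = -4
Dx = (5)(2) - (14)(-1) = 10 + 14 = 24
Dy = (-1)(14) - (-2)(5) = -14 + 10 = -4
x = Dx/D = 24/-4 = -6
y = Dy/D = -4/-4 = 1

x = -6, y = 1


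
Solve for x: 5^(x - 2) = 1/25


Express both sides with the same base.
1/25 = 5^(-2)
Since the bases match, equate exponents: x - 2 = -2
So x = -2 - (-2) = 0

x = 0


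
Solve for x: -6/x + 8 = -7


Subtract 8 from both sides: -6/x = -15
Multiply both sides by x: -6 = -15 * x
Divide by -15: x = 2/5

x = 2/5


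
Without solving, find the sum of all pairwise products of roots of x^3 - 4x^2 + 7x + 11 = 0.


By Vieta's formulas for x^3 + bx^2 + cx + d = 0:
  r1 + r2 + r3 = -b/a = 4
  r1*r2 + r1*r3 + r2*r3 = c/a = 7
  r1*r2*r3 = -d/a = -11


Sum of pairwise products = 7


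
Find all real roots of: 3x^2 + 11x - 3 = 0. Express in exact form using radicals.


Using the quadratic formula: x = (-b ± sqrt(b^2 - 4ac)) / (2a)
Here a = 3, b = 11, c = -3
Discriminant = b^2 - 4ac = 11^2 - 4(3)(-3) = 121 + 36 = 157
Since discriminant = 157 > 0, there are two real roots.
x = (-11 ± sqrt(157)) / 6
Numerically: x ≈ 0.2550 or x ≈ -3.9217

x = (-11 + sqrt(157)) / 6 or x = (-11 - sqrt(157)) / 6


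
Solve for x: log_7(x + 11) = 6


Convert to exponential form: x + 11 = 7^6 = 117649
x = 117649 - 11 = 117638
Check: log_7(117638 + 11) = log_7(117649) = log_7(117649) = 6 ✓

x = 117638


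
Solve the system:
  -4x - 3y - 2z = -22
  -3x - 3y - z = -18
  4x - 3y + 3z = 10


Using Cramer's rule. Expand each determinant along the first row.
D  = (-4)*[(-3)*3 - (-1)*(-3)] - (-3)*[(-3)*3 - (-1)*4] + (-2)*[(-3)*(-3) - (-3)*4]
  = (-4)*(-12) - (-3)*(-5) + (-2)*(21) = -9
Dx = (-22)*[(-3)*3 - (-1)*(-3)] - (-3)*[(-18)*3 - (-1)*10] + (-2)*[(-18)*(-3) - (-3)*10]
  = (-22)*(-12) - (-3)*(-44) + (-2)*(84) = -36
Dy = (-4)*[(-18)*3 - (-1)*10] - (-22)*[(-3)*3 - (-1)*4] + (-2)*[(-3)*10 - (-18)*4]
  = (-4)*(-44) - (-22)*(-5) + (-2)*(42) = -18
Dz = (-4)*[(-3)*10 - (-18)*(-3)] - (-3)*[(-3)*10 - (-18)*4] + (-22)*[(-3)*(-3) - (-3)*4]
  = (-4)*(-84) - (-3)*(42) + (-22)*(21) = 0
x = Dx/D = -36/-9 = 4, y = Dy/D = -18/-9 = 2, z = Dz/D = 0/-9 = 0
Check eq1: (-4)(4) + (-3)(2) + (-2)(0) = -22 = -22 ✓
Check eq2: (-3)(4) + (-3)(2) + (-1)(0) = -18 = -18 ✓
Check eq3: (4)(4) + (-3)(2) + (3)(0) = 10 = 10 ✓

x = 4, y = 2, z = 0


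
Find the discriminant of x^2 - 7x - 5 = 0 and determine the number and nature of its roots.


For ax^2 + bx + c = 0, discriminant D = b^2 - 4ac
Here a = 1, b = -7, c = -5
D = (-7)^2 - 4(1)(-5) = 49 + 20 = 69

D = 69 > 0 but not a perfect square
The equation has 2 distinct real irrational roots.

Discriminant = 69, 2 distinct real irrational roots


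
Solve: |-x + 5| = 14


An absolute value equation |expr| = 14 gives two cases:
Case 1: -x + 5 = 14
  -x = 9, so x = -9
Case 2: -x + 5 = -14
  -x = -19, so x = 19

x = -9, x = 19


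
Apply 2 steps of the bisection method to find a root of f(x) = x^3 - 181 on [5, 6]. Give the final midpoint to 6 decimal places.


f(x) = x^3 - 181
f(5) = -56 < 0
f(6) = 35 > 0

Step 1: midpoint = (5.000000 + 6.000000)/2 = 5.500000
  f(5.500000) = -14.625000
  f(mid) < 0, so root is in [5.500000, 6.000000]

Step 2: midpoint = (5.500000 + 6.000000)/2 = 5.750000
  f(5.750000) = 9.109375
  f(mid) > 0, so root is in [5.500000, 5.750000]

midpoint = 5.750000


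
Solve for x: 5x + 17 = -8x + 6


Starting with: 5x + 17 = -8x + 6
Move all x terms to left: (5 + 8)x = 6 - 17
Simplify: 13x = -11
Divide both sides by 13: x = -11/13

x = -11/13


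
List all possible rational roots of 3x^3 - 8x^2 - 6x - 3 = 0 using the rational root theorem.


Rational root theorem: possible roots are ±p/q where:
  p divides the constant term (-3): p ∈ {1, 3}
  q divides the leading coefficient (3): q ∈ {1, 3}

All possible rational roots: -3, -1, -1/3, 1/3, 1, 3

-3, -1, -1/3, 1/3, 1, 3


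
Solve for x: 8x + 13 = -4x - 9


Starting with: 8x + 13 = -4x - 9
Move all x terms to left: (8 + 4)x = -9 - 13
Simplify: 12x = -22
Divide both sides by 12: x = -11/6

x = -11/6


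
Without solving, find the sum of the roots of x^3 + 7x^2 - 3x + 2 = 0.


By Vieta's formulas for x^3 + bx^2 + cx + d = 0:
  r1 + r2 + r3 = -b/a = -7
  r1*r2 + r1*r3 + r2*r3 = c/a = -3
  r1*r2*r3 = -d/a = -2


Sum = -7


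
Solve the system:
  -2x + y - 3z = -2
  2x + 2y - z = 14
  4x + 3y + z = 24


Using Cramer's rule. Expand each determinant along the first row.
D  = (-2)*[2*1 - (-1)*3] - 1*[2*1 - (-1)*4] + (-3)*[2*3 - 2*4]
  = (-2)*(5) - 1*(6) + (-3)*(-2) = -10
Dx = (-2)*[2*1 - (-1)*3] - 1*[14*1 - (-1)*24] + (-3)*[14*3 - 2*24]
  = (-2)*(5) - 1*(38) + (-3)*(-6) = -30
Dy = (-2)*[14*1 - (-1)*24] - (-2)*[2*1 - (-1)*4] + (-3)*[2*24 - 14*4]
  = (-2)*(38) - (-2)*(6) + (-3)*(-8) = -40
Dz = (-2)*[2*24 - 14*3] - 1*[2*24 - 14*4] + (-2)*[2*3 - 2*4]
  = (-2)*(6) - 1*(-8) + (-2)*(-2) = 0
x = Dx/D = -30/-10 = 3, y = Dy/D = -40/-10 = 4, z = Dz/D = 0/-10 = 0
Check eq1: (-2)(3) + (1)(4) + (-3)(0) = -2 = -2 ✓
Check eq2: (2)(3) + (2)(4) + (-1)(0) = 14 = 14 ✓
Check eq3: (4)(3) + (3)(4) + (1)(0) = 24 = 24 ✓

x = 3, y = 4, z = 0


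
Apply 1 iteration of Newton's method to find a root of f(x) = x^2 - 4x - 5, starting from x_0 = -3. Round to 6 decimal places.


Newton's method: x_(n+1) = x_n - f(x_n)/f'(x_n)
f(x) = x^2 - 4x - 5
f'(x) = 2x - 4

Iteration 1:
  f(-3.000000) = 16.000000
  f'(-3.000000) = -10.000000
  x_1 = -3.000000 - (16.000000)/(-10.000000) = -1.400000

x_1 = -1.400000


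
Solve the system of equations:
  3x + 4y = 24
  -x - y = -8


Using Cramer's rule:
Determinant D = (3)(-1) - (-1)(4) = -3 + 4 = 1
Dx = (24)(-1) - (-8)(4) = -24 + 32 = 8
Dy = (3)(-8) - (-1)(24) = -24 + 24 = 0
x = Dx/D = 8/1 = 8
y = Dy/D = 0/1 = 0

x = 8, y = 0


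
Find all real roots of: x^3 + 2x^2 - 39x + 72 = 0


Let p(x) = x^3 + 2x^2 - 39x + 72. By the rational root theorem (leading coefficient 1), any rational root is an integer divisor of 72: try ±1, ±2, ... in turn.
Test x = 1: value = 36 ≠ 0.
Test x = -1: value = 112 ≠ 0.
Test x = 2: value = 10 ≠ 0.
Test x = -2: value = 150 ≠ 0.
Test x = 3: value = 0 ✓, so (x - 3) is a factor.
Synthetic division by (x - 3): bring down 1; 1(3) + 2 = 5; 5(3) - 39 = -24; (-24)(3) + 72 = 0 → quotient x^2 + 5x - 24, remainder 0.
Solve the quadratic x^2 + 5x - 24 = 0: discriminant = 5^2 - 4(1)(-24) = 25 + 96 = 121.
sqrt(121) = 11, so x = (-5 ± 11)/2: x = 3 or x = -8.

x = -8, x = 3 (multiplicity 2)


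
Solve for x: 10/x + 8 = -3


Subtract 8 from both sides: 10/x = -11
Multiply both sides by x: 10 = -11 * x
Divide by -11: x = -10/11

x = -10/11


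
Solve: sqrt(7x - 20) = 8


Square both sides: 7x - 20 = 8^2 = 64
7x = 64 + 20 = 84
x = 12
Check: sqrt(7*12 - 20) = sqrt(64) = 8 ✓

x = 12


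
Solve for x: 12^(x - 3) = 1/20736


Express both sides with the same base.
1/20736 = 12^(-4)
Since the bases match, equate exponents: x - 3 = -4
So x = -4 - (-3) = -1

x = -1


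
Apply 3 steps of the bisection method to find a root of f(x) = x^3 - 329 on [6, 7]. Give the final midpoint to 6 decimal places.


f(x) = x^3 - 329
f(6) = -113 < 0
f(7) = 14 > 0

Step 1: midpoint = (6.000000 + 7.000000)/2 = 6.500000
  f(6.500000) = -54.375000
  f(mid) < 0, so root is in [6.500000, 7.000000]

Step 2: midpoint = (6.500000 + 7.000000)/2 = 6.750000
  f(6.750000) = -21.453125
  f(mid) < 0, so root is in [6.750000, 7.000000]

Step 3: midpoint = (6.750000 + 7.000000)/2 = 6.875000
  f(6.875000) = -4.048828
  f(mid) < 0, so root is in [6.875000, 7.000000]

midpoint = 6.875000


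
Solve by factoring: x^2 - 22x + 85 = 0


We need two numbers that multiply to 85 and add to -22.
Those numbers are -5 and -17 (since (-5) * (-17) = 85 and (-5) + (-17) = -22).
So x^2 - 22x + 85 = (x - 5)(x - 17) = 0
Setting each factor to zero: x = 5 or x = 17

x = 5, x = 17


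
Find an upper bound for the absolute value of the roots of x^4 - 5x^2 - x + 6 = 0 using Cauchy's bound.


Cauchy's bound: all roots r satisfy |r| <= 1 + max(|a_i/a_n|) for i = 0,...,n-1
where a_n is the leading coefficient.

Coefficients: [1, 0, -5, -1, 6]
Leading coefficient a_n = 1
Ratios |a_i/a_n|: 0, 5, 1, 6
Maximum ratio: 6
Cauchy's bound: |r| <= 1 + 6 = 7

Upper bound = 7


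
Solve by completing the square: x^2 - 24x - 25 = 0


Start: x^2 - 24x - 25 = 0
Move constant: x^2 - 24x = 25
Half of -24 is -12, squared is 144
Add 144 to both sides: x^2 - 24x + 144 = 169
(x - 12)^2 = 169
x - 12 = ±13
x = 12 + 13 = 25 or x = 12 - 13 = -1

x = -1, x = 25


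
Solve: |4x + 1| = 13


An absolute value equation |expr| = 13 gives two cases:
Case 1: 4x + 1 = 13
  4x = 12, so x = 3
Case 2: 4x + 1 = -13
  4x = -14, so x = -7/2

x = -7/2, x = 3


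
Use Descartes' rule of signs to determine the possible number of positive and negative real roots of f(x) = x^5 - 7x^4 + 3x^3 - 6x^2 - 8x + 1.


Descartes' rule of signs:

For positive roots, count sign changes in f(x) = x^5 - 7x^4 + 3x^3 - 6x^2 - 8x + 1:
Signs of coefficients: +, -, +, -, -, +
Number of sign changes: 4
Possible positive real roots: 4, 2, 0

For negative roots, examine f(-x) = -x^5 - 7x^4 - 3x^3 - 6x^2 + 8x + 1:
Signs of coefficients: -, -, -, -, +, +
Number of sign changes: 1
Possible negative real roots: 1

Positive roots: 4 or 2 or 0; Negative roots: 1


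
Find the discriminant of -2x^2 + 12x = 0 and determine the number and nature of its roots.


For ax^2 + bx + c = 0, discriminant D = b^2 - 4ac
Here a = -2, b = 12, c = 0
D = (12)^2 - 4(-2)(0) = 144 - 0 = 144

D = 144 > 0 and is a perfect square (sqrt = 12)
The equation has 2 distinct real rational roots.

Discriminant = 144, 2 distinct real rational roots


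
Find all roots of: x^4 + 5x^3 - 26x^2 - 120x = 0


The constant term is 0, so x = 0 is a root. Factor out x:
  x^3 + 5x^2 - 26x - 120 = 0
Let p(x) = x^3 + 5x^2 - 26x - 120. By the rational root theorem (leading coefficient 1), any rational root is an integer divisor of 120: try ±1, ±2, ... in turn.
Test x = 1: value = -140 ≠ 0.
Test x = -1: value = -90 ≠ 0.
Test x = 2: value = -144 ≠ 0.
Test x = -2: value = -56 ≠ 0.
Test x = 3: value = -126 ≠ 0.
Test x = -3: value = -24 ≠ 0.
Test x = 4: value = -80 ≠ 0.
Test x = -4: value = 0 ✓, so (x + 4) is a factor.
Synthetic division by (x + 4): bring down 1; 1(-4) + 5 = 1; 1(-4) - 26 = -30; (-30)(-4) - 120 = 0 → quotient x^2 + x - 30, remainder 0.
Solve the quadratic x^2 + x - 30 = 0: discriminant = 1^2 - 4(1)(-30) = 1 + 120 = 121.
sqrt(121) = 11, so x = (-1 ± 11)/2: x = 5 or x = -6.
Collecting all roots found:

x = -6, x = -4, x = 0, x = 5


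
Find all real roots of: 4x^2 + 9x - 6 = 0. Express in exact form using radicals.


Using the quadratic formula: x = (-b ± sqrt(b^2 - 4ac)) / (2a)
Here a = 4, b = 9, c = -6
Discriminant = b^2 - 4ac = 9^2 - 4(4)(-6) = 81 + 96 = 177
Since discriminant = 177 > 0, there are two real roots.
x = (-9 ± sqrt(177)) / 8
Numerically: x ≈ 0.5380 or x ≈ -2.7880

x = (-9 + sqrt(177)) / 8 or x = (-9 - sqrt(177)) / 8


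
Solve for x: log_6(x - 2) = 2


Convert to exponential form: x - 2 = 6^2 = 36
x = 36 + 2 = 38
Check: log_6(38 - 2) = log_6(36) = log_6(36) = 2 ✓

x = 38


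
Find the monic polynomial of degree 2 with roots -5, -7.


A monic polynomial with roots -5, -7 is:
p(x) = (x + 5)(x + 7)
After multiplying by (x + 5): x + 5
After multiplying by (x + 7): x^2 + 12x + 35

x^2 + 12x + 35


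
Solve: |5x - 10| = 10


An absolute value equation |expr| = 10 gives two cases:
Case 1: 5x - 10 = 10
  5x = 20, so x = 4
Case 2: 5x - 10 = -10
  5x = 0, so x = 0

x = 0, x = 4


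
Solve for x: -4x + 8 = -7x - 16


Starting with: -4x + 8 = -7x - 16
Move all x terms to left: (-4 + 7)x = -16 - 8
Simplify: 3x = -24
Divide both sides by 3: x = -8

x = -8


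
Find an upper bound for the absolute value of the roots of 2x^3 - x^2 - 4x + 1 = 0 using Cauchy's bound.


Cauchy's bound: all roots r satisfy |r| <= 1 + max(|a_i/a_n|) for i = 0,...,n-1
where a_n is the leading coefficient.

Coefficients: [2, -1, -4, 1]
Leading coefficient a_n = 2
Ratios |a_i/a_n|: 1/2, 2, 1/2
Maximum ratio: 2
Cauchy's bound: |r| <= 1 + 2 = 3

Upper bound = 3


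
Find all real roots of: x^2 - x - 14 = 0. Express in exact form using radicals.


Using the quadratic formula: x = (-b ± sqrt(b^2 - 4ac)) / (2a)
Here a = 1, b = -1, c = -14
Discriminant = b^2 - 4ac = (-1)^2 - 4(1)(-14) = 1 + 56 = 57
Since discriminant = 57 > 0, there are two real roots.
x = (1 ± sqrt(57)) / 2
Numerically: x ≈ 4.2749 or x ≈ -3.2749

x = (1 + sqrt(57)) / 2 or x = (1 - sqrt(57)) / 2


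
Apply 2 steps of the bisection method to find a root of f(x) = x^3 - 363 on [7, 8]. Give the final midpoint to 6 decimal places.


f(x) = x^3 - 363
f(7) = -20 < 0
f(8) = 149 > 0

Step 1: midpoint = (7.000000 + 8.000000)/2 = 7.500000
  f(7.500000) = 58.875000
  f(mid) > 0, so root is in [7.000000, 7.500000]

Step 2: midpoint = (7.000000 + 7.500000)/2 = 7.250000
  f(7.250000) = 18.078125
  f(mid) > 0, so root is in [7.000000, 7.250000]

midpoint = 7.250000


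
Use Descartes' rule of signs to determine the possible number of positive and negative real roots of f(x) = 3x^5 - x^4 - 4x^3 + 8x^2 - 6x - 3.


Descartes' rule of signs:

For positive roots, count sign changes in f(x) = 3x^5 - x^4 - 4x^3 + 8x^2 - 6x - 3:
Signs of coefficients: +, -, -, +, -, -
Number of sign changes: 3
Possible positive real roots: 3, 1

For negative roots, examine f(-x) = -3x^5 - x^4 + 4x^3 + 8x^2 + 6x - 3:
Signs of coefficients: -, -, +, +, +, -
Number of sign changes: 2
Possible negative real roots: 2, 0

Positive roots: 3 or 1; Negative roots: 2 or 0


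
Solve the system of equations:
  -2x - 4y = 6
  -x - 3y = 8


Using Cramer's rule:
Determinant D = (-2)(-3) - (-1)(-4) = 6 - 4 = 2
Dx = (6)(-3) - (8)(-4) = -18 + 32 = 14
Dy = (-2)(8) - (-1)(6) = -16 + 6 = -10
x = Dx/D = 14/2 = 7
y = Dy/D = -10/2 = -5

x = 7, y = -5


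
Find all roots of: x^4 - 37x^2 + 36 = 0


Let p(x) = x^4 - 37x^2 + 36. By the rational root theorem (leading coefficient 1), any rational root is an integer divisor of 36: try ±1, ±2, ... in turn.
Test x = 1: value = 0 ✓, so (x - 1) is a factor.
Synthetic division by (x - 1): bring down 1; 1(1) + 0 = 1; 1(1) - 37 = -36; (-36)(1) + 0 = -36; (-36)(1) + 36 = 0 → quotient x^3 + x^2 - 36x - 36, remainder 0.
Continue with the quotient x^3 + x^2 - 36x - 36 (candidates must divide 36; re-test x = 1 first in case it repeats).
Test x = 1: value = -70 ≠ 0.
Test x = -1: value = 0 ✓, so (x + 1) is a factor.
Synthetic division by (x + 1): bring down 1; 1(-1) + 1 = 0; 0(-1) - 36 = -36; (-36)(-1) - 36 = 0 → quotient x^2 - 36, remainder 0.
Solve the quadratic x^2 - 36 = 0: discriminant = 0^2 - 4(1)(-36) = 0 + 144 = 144.
sqrt(144) = 12, so x = (0 ± 12)/2: x = 6 or x = -6.
Collecting all roots found:

x = -6, x = -1, x = 1, x = 6


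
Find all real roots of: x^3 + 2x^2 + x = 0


The constant term is 0, so x = 0 is a root. Factor out x:
  x(x^2 + 2x + 1) = 0
Solve the quadratic x^2 + 2x + 1 = 0: discriminant = 2^2 - 4(1)(1) = 4 - 4 = 0.
Discriminant = 0, so a double root: x = -2/2 = -1.

x = -1 (multiplicity 2), x = 0


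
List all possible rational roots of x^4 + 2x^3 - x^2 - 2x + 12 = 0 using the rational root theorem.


Rational root theorem: possible roots are ±p/q where:
  p divides the constant term (12): p ∈ {1, 2, 3, 4, 6, 12}
  q divides the leading coefficient (1): q ∈ {1}

All possible rational roots: -12, -6, -4, -3, -2, -1, 1, 2, 3, 4, 6, 12

-12, -6, -4, -3, -2, -1, 1, 2, 3, 4, 6, 12


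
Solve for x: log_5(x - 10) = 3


Convert to exponential form: x - 10 = 5^3 = 125
x = 125 + 10 = 135
Check: log_5(135 - 10) = log_5(125) = log_5(125) = 3 ✓

x = 135


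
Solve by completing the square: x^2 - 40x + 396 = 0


Start: x^2 - 40x + 396 = 0
Move constant: x^2 - 40x = -396
Half of -40 is -20, squared is 400
Add 400 to both sides: x^2 - 40x + 400 = 4
(x - 20)^2 = 4
x - 20 = ±2
x = 20 + 2 = 22 or x = 20 - 2 = 18

x = 18, x = 22


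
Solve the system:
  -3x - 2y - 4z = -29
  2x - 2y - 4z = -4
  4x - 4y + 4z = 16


Using Cramer's rule. Expand each determinant along the first row.
D  = (-3)*[(-2)*4 - (-4)*(-4)] - (-2)*[2*4 - (-4)*4] + (-4)*[2*(-4) - (-2)*4]
  = (-3)*(-24) - (-2)*(24) + (-4)*(0) = 120
Dx = (-29)*[(-2)*4 - (-4)*(-4)] - (-2)*[(-4)*4 - (-4)*16] + (-4)*[(-4)*(-4) - (-2)*16]
  = (-29)*(-24) - (-2)*(48) + (-4)*(48) = 600
Dy = (-3)*[(-4)*4 - (-4)*16] - (-29)*[2*4 - (-4)*4] + (-4)*[2*16 - (-4)*4]
  = (-3)*(48) - (-29)*(24) + (-4)*(48) = 360
Dz = (-3)*[(-2)*16 - (-4)*(-4)] - (-2)*[2*16 - (-4)*4] + (-29)*[2*(-4) - (-2)*4]
  = (-3)*(-48) - (-2)*(48) + (-29)*(0) = 240
x = Dx/D = 600/120 = 5, y = Dy/D = 360/120 = 3, z = Dz/D = 240/120 = 2
Check eq1: (-3)(5) + (-2)(3) + (-4)(2) = -29 = -29 ✓
Check eq2: (2)(5) + (-2)(3) + (-4)(2) = -4 = -4 ✓
Check eq3: (4)(5) + (-4)(3) + (4)(2) = 16 = 16 ✓

x = 5, y = 3, z = 2


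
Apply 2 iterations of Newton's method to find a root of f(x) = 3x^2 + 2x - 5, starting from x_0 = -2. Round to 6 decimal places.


Newton's method: x_(n+1) = x_n - f(x_n)/f'(x_n)
f(x) = 3x^2 + 2x - 5
f'(x) = 6x + 2

Iteration 1:
  f(-2.000000) = 3.000000
  f'(-2.000000) = -10.000000
  x_1 = -2.000000 - (3.000000)/(-10.000000) = -1.700000

Iteration 2:
  f(-1.700000) = 0.270000
  f'(-1.700000) = -8.200000
  x_2 = -1.700000 - (0.270000)/(-8.200000) = -1.667073

x_2 = -1.667073


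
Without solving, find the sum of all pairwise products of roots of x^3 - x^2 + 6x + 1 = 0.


By Vieta's formulas for x^3 + bx^2 + cx + d = 0:
  r1 + r2 + r3 = -b/a = 1
  r1*r2 + r1*r3 + r2*r3 = c/a = 6
  r1*r2*r3 = -d/a = -1


Sum of pairwise products = 6
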